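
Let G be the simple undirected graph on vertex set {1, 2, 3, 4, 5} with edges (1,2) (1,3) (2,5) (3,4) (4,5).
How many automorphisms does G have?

10

Every vertex has degree 2 and the graph is connected, so G is the 5-cycle C_5. C_5 has 5 rotations and 5 reflections, so Aut(C_5) ≅ D_5 of order 10.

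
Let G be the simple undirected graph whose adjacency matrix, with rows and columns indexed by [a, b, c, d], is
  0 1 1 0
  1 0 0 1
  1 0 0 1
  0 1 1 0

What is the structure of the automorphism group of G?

the dihedral group of order 8

G is 2-regular and bipartite on 2^2 = 4 vertices with girth 4; it is the hypercube graph Q_2. The symmetry group of the 2-cube is the hyperoctahedral group B_2 = Z_2 ≀ S_2, of order 2^2·2! = 8.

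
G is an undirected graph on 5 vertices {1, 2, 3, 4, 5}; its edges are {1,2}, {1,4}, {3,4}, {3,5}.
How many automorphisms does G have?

The degree sequence is [2, 1, 2, 2, 1]; the two degree-1 vertices 2 and 5 are the ends of a path, so G = P_5. The only nontrivial automorphism of a path is the end-to-end reflection, so Aut(G) ≅ Z_2.

2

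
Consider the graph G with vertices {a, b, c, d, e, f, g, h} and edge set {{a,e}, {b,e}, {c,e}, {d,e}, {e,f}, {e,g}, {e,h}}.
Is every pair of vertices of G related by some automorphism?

No

Vertex e is the only vertex of degree 7, so every automorphism fixes it; G is not vertex-transitive.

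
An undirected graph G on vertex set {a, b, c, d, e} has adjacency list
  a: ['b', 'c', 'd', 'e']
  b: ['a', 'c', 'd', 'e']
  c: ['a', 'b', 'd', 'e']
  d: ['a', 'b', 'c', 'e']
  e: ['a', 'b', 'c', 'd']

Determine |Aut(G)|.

Every vertex has degree 4, so G is the complete graph K_5. Any permutation of the 5 vertices preserves K_5, so Aut(K_5) = S_5 of order 5! = 120.

120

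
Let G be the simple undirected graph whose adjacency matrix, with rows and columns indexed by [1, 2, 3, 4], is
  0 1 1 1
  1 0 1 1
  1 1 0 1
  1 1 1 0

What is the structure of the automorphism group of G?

All 4 vertices are pairwise adjacent: G = K_4. Any permutation of the 4 vertices preserves K_4, so Aut(K_4) = S_4 of order 4! = 24.

the symmetric group on 4 letters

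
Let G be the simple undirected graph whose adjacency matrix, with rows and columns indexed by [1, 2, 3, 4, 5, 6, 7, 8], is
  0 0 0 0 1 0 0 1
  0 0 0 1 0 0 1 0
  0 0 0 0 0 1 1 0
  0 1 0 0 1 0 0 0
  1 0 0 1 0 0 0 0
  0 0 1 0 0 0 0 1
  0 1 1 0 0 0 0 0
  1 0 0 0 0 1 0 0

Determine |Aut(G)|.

Every vertex has degree 2 and the graph is connected, so G is the 8-cycle C_8. The automorphisms of the 8-cycle are exactly the symmetries of a regular 8-gon: the dihedral group D_8, |D_8| = 16.

16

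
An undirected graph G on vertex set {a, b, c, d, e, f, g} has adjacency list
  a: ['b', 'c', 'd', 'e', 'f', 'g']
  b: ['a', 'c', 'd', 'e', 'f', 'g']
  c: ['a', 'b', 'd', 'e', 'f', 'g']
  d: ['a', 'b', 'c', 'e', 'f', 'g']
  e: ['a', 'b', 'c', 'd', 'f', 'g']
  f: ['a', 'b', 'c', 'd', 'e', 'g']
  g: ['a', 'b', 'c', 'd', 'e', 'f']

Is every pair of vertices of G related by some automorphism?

Yes

All 7 vertices are pairwise adjacent: G = K_7. Every bijection on the vertex set is an automorphism of K_7; hence Aut(K_7) ≅ S_7, order 5040. This group acts transitively on the 7 vertices.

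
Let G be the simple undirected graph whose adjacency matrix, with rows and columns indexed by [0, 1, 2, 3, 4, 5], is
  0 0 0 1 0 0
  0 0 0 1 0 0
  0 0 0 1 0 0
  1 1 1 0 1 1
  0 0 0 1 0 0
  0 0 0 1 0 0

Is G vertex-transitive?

No

Vertex 3 is the only vertex of degree 5, so every automorphism fixes it; G is not vertex-transitive.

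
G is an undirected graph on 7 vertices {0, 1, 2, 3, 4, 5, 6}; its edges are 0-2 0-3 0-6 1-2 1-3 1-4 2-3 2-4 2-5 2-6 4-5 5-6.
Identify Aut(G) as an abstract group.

D_6

Vertex 2 is the unique vertex of degree 6; the remaining 6 vertices each have degree 3 and induce a cycle, so G is the wheel on 7 vertices with hub 2. Every automorphism fixes the hub and acts on the rim 6-cycle, so Aut(G) ≅ Aut(C_6) = D_6 of order 12.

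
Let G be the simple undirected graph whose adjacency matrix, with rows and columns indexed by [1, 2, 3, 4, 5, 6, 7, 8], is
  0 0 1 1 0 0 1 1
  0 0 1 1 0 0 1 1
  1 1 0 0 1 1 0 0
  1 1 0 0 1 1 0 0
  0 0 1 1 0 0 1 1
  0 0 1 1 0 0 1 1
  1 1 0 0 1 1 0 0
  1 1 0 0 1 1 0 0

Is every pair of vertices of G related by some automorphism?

G is 4-regular and bipartite with parts {1, 2, 5, 6} and {3, 4, 7, 8} (each part is independent and every cross-pair is an edge), so G = K_{4,4}. Aut(K_{4,4}) is the wreath product S_4 ≀ Z_2: permute within each part, then optionally swap the parts; |Aut| = 2·(4!)² = 1152. Under this action every vertex can be carried to every other, so G is vertex-transitive.

Yes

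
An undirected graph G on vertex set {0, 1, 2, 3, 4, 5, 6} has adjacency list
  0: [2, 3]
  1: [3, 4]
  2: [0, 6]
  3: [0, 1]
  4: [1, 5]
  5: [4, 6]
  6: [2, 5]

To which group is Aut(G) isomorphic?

G is 2-regular and connected on 7 vertices, i.e. the cycle C_7. The automorphisms of the 7-cycle are exactly the symmetries of a regular 7-gon: the dihedral group D_7, |D_7| = 14.

D_7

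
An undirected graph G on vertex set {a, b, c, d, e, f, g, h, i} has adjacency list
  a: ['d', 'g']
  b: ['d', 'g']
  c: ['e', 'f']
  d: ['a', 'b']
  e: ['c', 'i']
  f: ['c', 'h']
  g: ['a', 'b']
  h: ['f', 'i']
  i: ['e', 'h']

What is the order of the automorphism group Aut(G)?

80

G has two connected components, {c, e, f, h, i} and {a, b, d, g}; each is 2-regular, so G = C_5 ⊔ C_4. The components are non-isomorphic (different sizes), so Aut(G) = Aut(C_4) × Aut(C_5) = D_4 × D_5 of order 8·10 = 80.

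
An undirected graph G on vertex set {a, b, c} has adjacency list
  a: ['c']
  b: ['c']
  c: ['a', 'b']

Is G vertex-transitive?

Vertex c is the only vertex of degree 2, so every automorphism fixes it; G is not vertex-transitive.

No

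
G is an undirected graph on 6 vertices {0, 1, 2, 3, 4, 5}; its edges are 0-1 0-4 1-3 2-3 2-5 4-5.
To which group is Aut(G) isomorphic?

Every vertex has degree 2 and the graph is connected, so G is the 6-cycle C_6. The automorphisms of the 6-cycle are exactly the symmetries of a regular 6-gon: the dihedral group D_6, |D_6| = 12.

the dihedral group of order 12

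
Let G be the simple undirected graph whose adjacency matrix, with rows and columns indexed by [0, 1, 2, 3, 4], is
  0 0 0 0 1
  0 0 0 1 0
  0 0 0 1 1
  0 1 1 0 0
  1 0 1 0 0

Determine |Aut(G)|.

2

The degree sequence is [1, 1, 2, 2, 2]; the two degree-1 vertices 0 and 1 are the ends of a path, so G = P_5. The only nontrivial automorphism of a path is the end-to-end reflection, so Aut(G) ≅ Z_2.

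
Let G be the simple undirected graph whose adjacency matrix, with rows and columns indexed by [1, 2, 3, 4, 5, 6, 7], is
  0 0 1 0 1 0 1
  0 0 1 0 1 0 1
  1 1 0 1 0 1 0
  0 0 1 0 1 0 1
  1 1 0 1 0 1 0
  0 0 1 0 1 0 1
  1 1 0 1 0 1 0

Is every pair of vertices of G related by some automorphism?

No

Automorphisms preserve degree, but G has vertices of degree 3 and vertices of degree 4; no automorphism maps one to the other, so G is not vertex-transitive.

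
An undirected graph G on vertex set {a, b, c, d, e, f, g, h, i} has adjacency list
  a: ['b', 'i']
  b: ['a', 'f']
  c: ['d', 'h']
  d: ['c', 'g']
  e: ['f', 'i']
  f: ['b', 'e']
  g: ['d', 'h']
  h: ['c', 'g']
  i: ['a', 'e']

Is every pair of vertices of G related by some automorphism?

G has two connected components, {a, b, e, f, i} and {c, d, g, h}; each is 2-regular, so G = C_5 ⊔ C_4. The orbit of a under Aut(G) is {a, b, e, f, i}, which does not contain c, so G is not vertex-transitive.

No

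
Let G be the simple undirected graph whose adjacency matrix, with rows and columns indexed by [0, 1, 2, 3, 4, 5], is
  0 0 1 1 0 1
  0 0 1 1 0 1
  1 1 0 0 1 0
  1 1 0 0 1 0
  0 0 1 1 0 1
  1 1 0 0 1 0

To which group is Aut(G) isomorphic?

G is 3-regular and bipartite with parts {0, 1, 4} and {2, 3, 5} (each part is independent and every cross-pair is an edge), so G = K_{3,3}. Aut(K_{3,3}) is the wreath product S_3 ≀ Z_2: permute within each part, then optionally swap the parts; |Aut| = 2·(3!)² = 72.

S_3 ≀ Z_2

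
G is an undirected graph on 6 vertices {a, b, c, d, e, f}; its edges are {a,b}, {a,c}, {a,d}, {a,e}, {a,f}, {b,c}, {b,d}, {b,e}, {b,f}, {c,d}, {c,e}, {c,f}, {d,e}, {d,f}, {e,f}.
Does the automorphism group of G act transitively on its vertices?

Yes

All 6 vertices are pairwise adjacent: G = K_6. Every bijection on the vertex set is an automorphism of K_6; hence Aut(K_6) ≅ S_6, order 720. This group acts transitively on the 6 vertices.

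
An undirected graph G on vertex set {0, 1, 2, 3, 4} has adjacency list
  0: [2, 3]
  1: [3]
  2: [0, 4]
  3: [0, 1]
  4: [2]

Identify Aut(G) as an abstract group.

The degree sequence is [2, 1, 2, 2, 1]; the two degree-1 vertices 1 and 4 are the ends of a path, so G = P_5. A path has exactly one nontrivial symmetry — reversal — giving Aut(G) of order 2.

the cyclic group of order 2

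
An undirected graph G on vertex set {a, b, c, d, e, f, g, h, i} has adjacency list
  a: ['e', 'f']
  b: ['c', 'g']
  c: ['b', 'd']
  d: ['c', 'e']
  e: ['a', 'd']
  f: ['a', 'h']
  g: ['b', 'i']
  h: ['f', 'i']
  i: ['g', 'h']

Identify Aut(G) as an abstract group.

D_9

G is 2-regular and connected on 9 vertices, i.e. the cycle C_9. C_9 has 9 rotations and 9 reflections, so Aut(C_9) ≅ D_9 of order 18.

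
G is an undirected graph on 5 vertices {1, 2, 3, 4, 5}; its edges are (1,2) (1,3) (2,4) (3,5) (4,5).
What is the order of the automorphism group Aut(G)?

Every vertex has degree 2 and the graph is connected, so G is the 5-cycle C_5. C_5 has 5 rotations and 5 reflections, so Aut(C_5) ≅ D_5 of order 10.

10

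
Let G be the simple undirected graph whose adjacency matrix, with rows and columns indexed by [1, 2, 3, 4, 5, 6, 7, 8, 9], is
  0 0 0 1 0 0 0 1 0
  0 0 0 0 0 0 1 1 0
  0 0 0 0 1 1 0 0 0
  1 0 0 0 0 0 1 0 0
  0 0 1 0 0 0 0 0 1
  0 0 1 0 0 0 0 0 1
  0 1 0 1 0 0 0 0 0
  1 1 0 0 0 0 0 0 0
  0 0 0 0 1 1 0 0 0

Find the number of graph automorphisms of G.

80

G has two connected components, {1, 2, 4, 7, 8} and {3, 5, 6, 9}; each is 2-regular, so G = C_5 ⊔ C_4. No automorphism exchanges components of different sizes, hence Aut(G) is the direct product D_4 × D_5, order 80.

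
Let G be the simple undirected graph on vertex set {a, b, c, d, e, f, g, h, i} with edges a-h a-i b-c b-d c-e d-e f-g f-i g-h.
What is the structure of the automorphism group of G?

G has two connected components, {a, f, g, h, i} and {b, c, d, e}; each is 2-regular, so G = C_5 ⊔ C_4. The components are non-isomorphic (different sizes), so Aut(G) = Aut(C_4) × Aut(C_5) = D_4 × D_5 of order 8·10 = 80.

D_4 × D_5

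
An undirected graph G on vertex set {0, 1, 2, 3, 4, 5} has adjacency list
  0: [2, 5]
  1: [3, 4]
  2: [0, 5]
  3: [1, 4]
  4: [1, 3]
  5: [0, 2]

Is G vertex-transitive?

Yes

G has two connected components, {1, 3, 4} and {0, 2, 5}; each is 2-regular, so G = C_3 ⊔ C_3. With two isomorphic components, Aut(G) = Aut(C_3) ≀ S_2 = (D_3 × D_3) ⋊ Z_2: permute each cycle by D_3, then optionally swap the two cycles. Order 2·(2·3)² = 72. Under this action every vertex can be carried to every other, so G is vertex-transitive.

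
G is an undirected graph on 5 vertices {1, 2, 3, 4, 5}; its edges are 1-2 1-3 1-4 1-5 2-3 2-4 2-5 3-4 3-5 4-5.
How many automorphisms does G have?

Every vertex has degree 4, so G is the complete graph K_5. Any permutation of the 5 vertices preserves K_5, so Aut(K_5) = S_5 of order 5! = 120.

120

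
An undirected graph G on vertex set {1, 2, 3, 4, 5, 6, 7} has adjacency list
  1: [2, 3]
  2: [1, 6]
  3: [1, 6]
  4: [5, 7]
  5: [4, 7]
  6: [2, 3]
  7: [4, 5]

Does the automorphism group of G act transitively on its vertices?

No

G has two connected components, {1, 2, 3, 6} and {4, 5, 7}; each is 2-regular, so G = C_4 ⊔ C_3. The orbit of 1 under Aut(G) is {1, 2, 3, 6}, which does not contain 4, so G is not vertex-transitive.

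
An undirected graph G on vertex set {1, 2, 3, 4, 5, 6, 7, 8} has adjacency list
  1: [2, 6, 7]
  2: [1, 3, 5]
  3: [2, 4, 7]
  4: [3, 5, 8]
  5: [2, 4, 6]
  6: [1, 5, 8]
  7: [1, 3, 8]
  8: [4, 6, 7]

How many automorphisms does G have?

48

G is 3-regular and bipartite on 2^3 = 8 vertices with girth 4; it is the hypercube graph Q_3. Aut(Q_3) consists of the signed permutations of the 3 coordinate axes: 3! permutations times 2^3 sign flips, so |Aut| = 2^3·3! = 48.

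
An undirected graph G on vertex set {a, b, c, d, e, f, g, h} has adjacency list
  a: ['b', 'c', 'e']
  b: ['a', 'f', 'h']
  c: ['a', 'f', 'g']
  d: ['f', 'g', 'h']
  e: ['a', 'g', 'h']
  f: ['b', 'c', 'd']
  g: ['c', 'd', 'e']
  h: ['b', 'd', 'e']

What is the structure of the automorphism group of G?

the hyperoctahedral group B_3

G is 3-regular and bipartite on 2^3 = 8 vertices with girth 4; it is the hypercube graph Q_3. Aut(Q_3) consists of the signed permutations of the 3 coordinate axes: 3! permutations times 2^3 sign flips, so |Aut| = 2^3·3! = 48.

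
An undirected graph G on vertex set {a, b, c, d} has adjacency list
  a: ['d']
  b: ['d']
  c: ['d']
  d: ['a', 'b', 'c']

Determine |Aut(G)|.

6

Vertex d has degree 3 and every other vertex has degree 1, so G is the star K_{1,3} with centre d. The 3 leaves are pairwise interchangeable while the centre is fixed, giving Aut(G) = S_3.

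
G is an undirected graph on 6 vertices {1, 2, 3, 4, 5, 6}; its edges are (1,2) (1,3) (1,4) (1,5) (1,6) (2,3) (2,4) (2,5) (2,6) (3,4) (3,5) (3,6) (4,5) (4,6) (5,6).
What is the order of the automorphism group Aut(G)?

720

All 6 vertices are pairwise adjacent: G = K_6. Every bijection on the vertex set is an automorphism of K_6; hence Aut(K_6) ≅ S_6, order 720.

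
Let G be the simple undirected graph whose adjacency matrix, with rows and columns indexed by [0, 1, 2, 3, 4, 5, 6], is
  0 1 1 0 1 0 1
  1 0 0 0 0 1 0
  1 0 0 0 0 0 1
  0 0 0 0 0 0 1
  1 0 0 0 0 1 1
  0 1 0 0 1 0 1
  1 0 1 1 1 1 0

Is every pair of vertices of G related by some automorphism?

No

Vertex 0 is the only vertex of degree 4, so every automorphism fixes it; G is not vertex-transitive.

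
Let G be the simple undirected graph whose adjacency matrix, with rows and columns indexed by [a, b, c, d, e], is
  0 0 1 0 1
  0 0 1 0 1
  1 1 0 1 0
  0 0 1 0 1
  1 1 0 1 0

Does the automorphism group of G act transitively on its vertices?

Automorphisms preserve degree, but G has vertices of degree 2 and vertices of degree 3; no automorphism maps one to the other, so G is not vertex-transitive.

No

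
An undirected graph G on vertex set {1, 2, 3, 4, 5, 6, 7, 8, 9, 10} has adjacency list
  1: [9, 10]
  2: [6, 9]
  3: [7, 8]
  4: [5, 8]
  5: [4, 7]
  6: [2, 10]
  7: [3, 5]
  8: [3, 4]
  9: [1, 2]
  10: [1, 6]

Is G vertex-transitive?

G has two connected components, {1, 2, 6, 9, 10} and {3, 4, 5, 7, 8}; each is 2-regular, so G = C_5 ⊔ C_5. With two isomorphic components, Aut(G) = Aut(C_5) ≀ S_2 = (D_5 × D_5) ⋊ Z_2: permute each cycle by D_5, then optionally swap the two cycles. Order 2·(2·5)² = 200. This group acts transitively on the 10 vertices.

Yes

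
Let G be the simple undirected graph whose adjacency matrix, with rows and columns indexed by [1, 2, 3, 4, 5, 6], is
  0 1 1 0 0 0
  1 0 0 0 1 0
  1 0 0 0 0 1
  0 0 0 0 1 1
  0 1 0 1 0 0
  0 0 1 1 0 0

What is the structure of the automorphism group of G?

the dihedral group of order 12

Every vertex has degree 2 and the graph is connected, so G is the 6-cycle C_6. C_6 has 6 rotations and 6 reflections, so Aut(C_6) ≅ D_6 of order 12.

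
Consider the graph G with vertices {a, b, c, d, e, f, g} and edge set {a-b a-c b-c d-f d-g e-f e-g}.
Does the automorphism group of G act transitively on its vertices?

No

G has two connected components, {d, e, f, g} and {a, b, c}; each is 2-regular, so G = C_4 ⊔ C_3. The orbit of a under Aut(G) is {a, b, c}, which does not contain d, so G is not vertex-transitive.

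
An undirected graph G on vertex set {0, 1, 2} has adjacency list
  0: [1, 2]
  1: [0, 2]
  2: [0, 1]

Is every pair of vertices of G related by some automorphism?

All 3 vertices are pairwise adjacent: G = K_3. Any permutation of the 3 vertices preserves K_3, so Aut(K_3) = S_3 of order 3! = 6. Under this action every vertex can be carried to every other, so G is vertex-transitive.

Yes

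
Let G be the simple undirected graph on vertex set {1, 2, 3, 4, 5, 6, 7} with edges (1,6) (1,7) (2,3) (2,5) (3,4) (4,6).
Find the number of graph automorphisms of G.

2

The degree sequence is [2, 2, 2, 2, 1, 2, 1]; the two degree-1 vertices 5 and 7 are the ends of a path, so G = P_7. The only nontrivial automorphism of a path is the end-to-end reflection, so Aut(G) ≅ Z_2.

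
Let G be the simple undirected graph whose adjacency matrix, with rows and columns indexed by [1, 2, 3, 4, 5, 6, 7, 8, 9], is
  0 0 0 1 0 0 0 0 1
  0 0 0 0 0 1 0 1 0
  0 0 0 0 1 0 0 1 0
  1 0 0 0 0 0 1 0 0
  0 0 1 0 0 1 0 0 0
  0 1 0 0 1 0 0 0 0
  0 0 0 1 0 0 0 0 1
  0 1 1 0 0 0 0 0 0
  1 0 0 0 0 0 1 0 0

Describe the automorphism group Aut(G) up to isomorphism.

G has two connected components, {2, 3, 5, 6, 8} and {1, 4, 7, 9}; each is 2-regular, so G = C_5 ⊔ C_4. The components are non-isomorphic (different sizes), so Aut(G) = Aut(C_5) × Aut(C_4) = D_5 × D_4 of order 10·8 = 80.

D_5 × D_4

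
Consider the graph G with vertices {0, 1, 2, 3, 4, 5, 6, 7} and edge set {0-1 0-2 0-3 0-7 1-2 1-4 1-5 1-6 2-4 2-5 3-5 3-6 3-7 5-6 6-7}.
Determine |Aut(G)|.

The degree sequence is [4, 5, 4, 4, 2, 4, 4, 3]. Checking the degree-preserving permutations of the vertex set shows that none except the identity preserves every edge, so Aut(G) is trivial.

1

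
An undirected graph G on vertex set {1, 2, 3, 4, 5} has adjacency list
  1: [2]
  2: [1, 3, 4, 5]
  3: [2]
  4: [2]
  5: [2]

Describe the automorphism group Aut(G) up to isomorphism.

Vertex 2 has degree 4 and every other vertex has degree 1, so G is the star K_{1,4} with centre 2. The 4 leaves are pairwise interchangeable while the centre is fixed, giving Aut(G) = S_4.

S_4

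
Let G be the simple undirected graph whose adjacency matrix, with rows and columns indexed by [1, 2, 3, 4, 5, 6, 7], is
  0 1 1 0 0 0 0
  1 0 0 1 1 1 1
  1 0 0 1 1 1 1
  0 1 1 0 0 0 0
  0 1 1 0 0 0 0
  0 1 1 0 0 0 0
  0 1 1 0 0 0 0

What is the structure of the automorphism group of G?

The vertices split by degree into {2, 3} (degree 5) and {1, 4, 5, 6, 7} (degree 2); every edge runs between the two parts, so G is the complete bipartite graph K_{2,5}. Automorphisms preserve the bipartition setwise (since the parts differ in size) and act as S_5 × S_2 within it; |Aut| = 240.

S_5 × S_2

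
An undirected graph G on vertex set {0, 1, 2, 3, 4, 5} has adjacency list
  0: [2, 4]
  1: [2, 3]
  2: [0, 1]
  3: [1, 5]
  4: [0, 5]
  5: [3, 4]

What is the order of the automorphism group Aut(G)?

12

G is 2-regular and connected on 6 vertices, i.e. the cycle C_6. C_6 has 6 rotations and 6 reflections, so Aut(C_6) ≅ D_6 of order 12.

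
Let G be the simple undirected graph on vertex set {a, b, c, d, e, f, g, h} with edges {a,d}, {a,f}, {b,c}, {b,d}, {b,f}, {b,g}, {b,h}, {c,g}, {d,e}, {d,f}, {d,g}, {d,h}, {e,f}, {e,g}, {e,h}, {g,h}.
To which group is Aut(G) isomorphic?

The degree sequence is [2, 5, 2, 6, 4, 4, 5, 4]. Checking the degree-preserving permutations of the vertex set shows that none except the identity preserves every edge, so Aut(G) is trivial.

the trivial group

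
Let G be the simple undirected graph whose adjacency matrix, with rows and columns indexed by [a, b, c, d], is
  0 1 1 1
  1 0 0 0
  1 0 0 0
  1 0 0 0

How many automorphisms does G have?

Vertex a has degree 3 and every other vertex has degree 1, so G is the star K_{1,3} with centre a. Any automorphism fixes the centre and permutes the 3 leaves freely, so Aut(G) ≅ S_3 of order 3! = 6.

6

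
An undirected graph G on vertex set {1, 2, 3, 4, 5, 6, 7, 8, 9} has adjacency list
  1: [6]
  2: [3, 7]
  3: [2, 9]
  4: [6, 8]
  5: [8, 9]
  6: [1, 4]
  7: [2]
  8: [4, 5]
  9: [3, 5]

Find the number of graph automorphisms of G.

2

The degree sequence is [1, 2, 2, 2, 2, 2, 1, 2, 2]; the two degree-1 vertices 1 and 7 are the ends of a path, so G = P_9. The only nontrivial automorphism of a path is the end-to-end reflection, so Aut(G) ≅ Z_2.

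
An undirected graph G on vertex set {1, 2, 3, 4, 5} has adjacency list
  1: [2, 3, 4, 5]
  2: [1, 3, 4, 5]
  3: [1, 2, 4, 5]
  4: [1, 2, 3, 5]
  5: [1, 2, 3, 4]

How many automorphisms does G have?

Every vertex has degree 4, so G is the complete graph K_5. Any permutation of the 5 vertices preserves K_5, so Aut(K_5) = S_5 of order 5! = 120.

120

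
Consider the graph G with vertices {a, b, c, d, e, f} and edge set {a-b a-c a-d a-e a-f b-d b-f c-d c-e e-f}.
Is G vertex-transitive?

No

Vertex a is the only vertex of degree 5, so every automorphism fixes it; G is not vertex-transitive.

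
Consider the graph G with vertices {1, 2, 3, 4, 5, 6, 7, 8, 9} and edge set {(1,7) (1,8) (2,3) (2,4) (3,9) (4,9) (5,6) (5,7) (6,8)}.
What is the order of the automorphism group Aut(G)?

G has two connected components, {1, 5, 6, 7, 8} and {2, 3, 4, 9}; each is 2-regular, so G = C_5 ⊔ C_4. No automorphism exchanges components of different sizes, hence Aut(G) is the direct product D_5 × D_4, order 80.

80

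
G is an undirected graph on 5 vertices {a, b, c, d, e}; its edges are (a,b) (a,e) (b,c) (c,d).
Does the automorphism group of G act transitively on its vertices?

Automorphisms preserve degree, but G has vertices of degree 1 and vertices of degree 2; no automorphism maps one to the other, so G is not vertex-transitive.

No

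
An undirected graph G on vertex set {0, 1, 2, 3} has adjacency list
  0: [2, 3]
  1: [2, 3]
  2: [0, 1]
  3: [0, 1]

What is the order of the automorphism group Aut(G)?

G is 2-regular and bipartite on 2^2 = 4 vertices with girth 4; it is the hypercube graph Q_2. The symmetry group of the 2-cube is the hyperoctahedral group B_2 = Z_2 ≀ S_2, of order 2^2·2! = 8.

8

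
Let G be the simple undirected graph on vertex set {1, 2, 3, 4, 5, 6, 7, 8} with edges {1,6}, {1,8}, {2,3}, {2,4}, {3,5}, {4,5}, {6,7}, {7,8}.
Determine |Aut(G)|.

128

G has two connected components, {1, 6, 7, 8} and {2, 3, 4, 5}; each is 2-regular, so G = C_4 ⊔ C_4. Aut of a disjoint union of two copies of C_4 is the wreath product D_4 ≀ Z_2, of order 2·8² = 128.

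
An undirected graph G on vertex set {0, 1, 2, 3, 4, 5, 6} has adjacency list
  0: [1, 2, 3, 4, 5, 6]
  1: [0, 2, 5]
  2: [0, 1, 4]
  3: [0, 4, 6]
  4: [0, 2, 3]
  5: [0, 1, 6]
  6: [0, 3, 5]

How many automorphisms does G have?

Vertex 0 is the unique vertex of degree 6; the remaining 6 vertices each have degree 3 and induce a cycle, so G is the wheel on 7 vertices with hub 0. Every automorphism fixes the hub and acts on the rim 6-cycle, so Aut(G) ≅ Aut(C_6) = D_6 of order 12.

12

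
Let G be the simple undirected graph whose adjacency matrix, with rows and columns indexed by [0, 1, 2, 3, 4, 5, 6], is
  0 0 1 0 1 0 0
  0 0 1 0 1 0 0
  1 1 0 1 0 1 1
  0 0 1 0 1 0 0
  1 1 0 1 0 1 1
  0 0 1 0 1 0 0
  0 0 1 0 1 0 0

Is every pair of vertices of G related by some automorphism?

Automorphisms preserve degree, but G has vertices of degree 2 and vertices of degree 5; no automorphism maps one to the other, so G is not vertex-transitive.

No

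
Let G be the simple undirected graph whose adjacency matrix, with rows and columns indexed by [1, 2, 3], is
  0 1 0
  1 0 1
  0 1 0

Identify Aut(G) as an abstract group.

The degree sequence is [1, 2, 1]; the two degree-1 vertices 1 and 3 are the ends of a path, so G = P_3. A path has exactly one nontrivial symmetry — reversal — giving Aut(G) of order 2.

the cyclic group of order 2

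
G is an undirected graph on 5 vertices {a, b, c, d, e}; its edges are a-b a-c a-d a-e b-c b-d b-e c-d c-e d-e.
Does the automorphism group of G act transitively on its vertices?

Yes

Every vertex has degree 4, so G is the complete graph K_5. Every bijection on the vertex set is an automorphism of K_5; hence Aut(K_5) ≅ S_5, order 120. This group acts transitively on the 5 vertices.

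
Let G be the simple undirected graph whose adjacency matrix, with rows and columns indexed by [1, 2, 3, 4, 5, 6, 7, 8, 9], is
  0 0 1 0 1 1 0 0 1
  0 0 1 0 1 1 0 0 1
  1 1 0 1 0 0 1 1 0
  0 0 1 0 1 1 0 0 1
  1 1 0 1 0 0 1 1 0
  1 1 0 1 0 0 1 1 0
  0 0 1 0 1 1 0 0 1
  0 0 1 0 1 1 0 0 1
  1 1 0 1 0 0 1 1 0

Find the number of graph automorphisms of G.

The vertices split by degree into {3, 5, 6, 9} (degree 5) and {1, 2, 4, 7, 8} (degree 4); every edge runs between the two parts, so G is the complete bipartite graph K_{4,5}. Automorphisms preserve the bipartition setwise (since the parts differ in size) and act as S_5 × S_4 within it; |Aut| = 2880.

2880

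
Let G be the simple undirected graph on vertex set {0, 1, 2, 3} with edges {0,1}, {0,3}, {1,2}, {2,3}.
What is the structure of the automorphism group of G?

D_4

Every vertex has degree 2 and the graph is connected, so G is the 4-cycle C_4. C_4 has 4 rotations and 4 reflections, so Aut(C_4) ≅ D_4 of order 8.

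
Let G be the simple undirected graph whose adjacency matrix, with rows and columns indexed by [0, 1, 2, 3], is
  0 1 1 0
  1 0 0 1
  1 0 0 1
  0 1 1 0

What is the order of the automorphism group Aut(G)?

8

G is 2-regular and bipartite on 2^2 = 4 vertices with girth 4; it is the hypercube graph Q_2. The symmetry group of the 2-cube is the hyperoctahedral group B_2 = Z_2 ≀ S_2, of order 2^2·2! = 8.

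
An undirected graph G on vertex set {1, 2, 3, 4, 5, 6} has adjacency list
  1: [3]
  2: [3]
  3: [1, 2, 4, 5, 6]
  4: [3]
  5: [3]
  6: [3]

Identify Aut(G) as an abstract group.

Vertex 3 has degree 5 and every other vertex has degree 1, so G is the star K_{1,5} with centre 3. Any automorphism fixes the centre and permutes the 5 leaves freely, so Aut(G) ≅ S_5 of order 5! = 120.

the symmetric group on 5 letters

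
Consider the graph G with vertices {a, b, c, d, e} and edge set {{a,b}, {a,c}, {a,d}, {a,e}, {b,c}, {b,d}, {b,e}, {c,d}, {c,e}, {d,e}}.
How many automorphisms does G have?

120

All 5 vertices are pairwise adjacent: G = K_5. Any permutation of the 5 vertices preserves K_5, so Aut(K_5) = S_5 of order 5! = 120.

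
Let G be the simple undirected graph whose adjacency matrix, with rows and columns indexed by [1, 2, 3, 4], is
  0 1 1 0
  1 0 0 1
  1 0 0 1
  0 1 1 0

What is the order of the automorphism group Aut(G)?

8

G is 2-regular and bipartite on 2^2 = 4 vertices with girth 4; it is the hypercube graph Q_2. Aut(Q_2) consists of the signed permutations of the 2 coordinate axes: 2! permutations times 2^2 sign flips, so |Aut| = 2^2·2! = 8.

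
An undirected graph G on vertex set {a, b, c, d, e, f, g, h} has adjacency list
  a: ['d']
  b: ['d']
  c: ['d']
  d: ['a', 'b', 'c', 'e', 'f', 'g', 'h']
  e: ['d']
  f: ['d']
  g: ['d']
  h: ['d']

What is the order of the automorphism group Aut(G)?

5040

Vertex d has degree 7 and every other vertex has degree 1, so G is the star K_{1,7} with centre d. Any automorphism fixes the centre and permutes the 7 leaves freely, so Aut(G) ≅ S_7 of order 7! = 5040.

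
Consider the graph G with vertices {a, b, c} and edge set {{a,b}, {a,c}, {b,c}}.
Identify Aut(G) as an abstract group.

S_3

All 3 vertices are pairwise adjacent: G = K_3. Any permutation of the 3 vertices preserves K_3, so Aut(K_3) = S_3 of order 3! = 6.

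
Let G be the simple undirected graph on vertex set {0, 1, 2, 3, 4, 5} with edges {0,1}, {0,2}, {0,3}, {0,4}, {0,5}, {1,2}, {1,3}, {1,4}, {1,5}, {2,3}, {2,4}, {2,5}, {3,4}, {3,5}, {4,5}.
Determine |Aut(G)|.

All 6 vertices are pairwise adjacent: G = K_6. Every bijection on the vertex set is an automorphism of K_6; hence Aut(K_6) ≅ S_6, order 720.

720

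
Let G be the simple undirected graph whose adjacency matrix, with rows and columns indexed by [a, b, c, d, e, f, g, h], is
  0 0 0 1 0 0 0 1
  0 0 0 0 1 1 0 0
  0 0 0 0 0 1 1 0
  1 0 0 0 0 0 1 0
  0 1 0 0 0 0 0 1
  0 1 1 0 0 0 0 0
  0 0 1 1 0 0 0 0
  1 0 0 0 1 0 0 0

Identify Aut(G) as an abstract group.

the dihedral group of order 16

Every vertex has degree 2 and the graph is connected, so G is the 8-cycle C_8. The automorphisms of the 8-cycle are exactly the symmetries of a regular 8-gon: the dihedral group D_8, |D_8| = 16.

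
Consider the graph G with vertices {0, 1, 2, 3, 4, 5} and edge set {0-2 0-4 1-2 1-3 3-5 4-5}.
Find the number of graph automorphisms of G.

12

Every vertex has degree 2 and the graph is connected, so G is the 6-cycle C_6. C_6 has 6 rotations and 6 reflections, so Aut(C_6) ≅ D_6 of order 12.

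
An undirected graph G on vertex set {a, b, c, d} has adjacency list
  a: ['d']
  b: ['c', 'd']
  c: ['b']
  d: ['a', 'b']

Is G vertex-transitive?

Automorphisms preserve degree, but G has vertices of degree 1 and vertices of degree 2; no automorphism maps one to the other, so G is not vertex-transitive.

No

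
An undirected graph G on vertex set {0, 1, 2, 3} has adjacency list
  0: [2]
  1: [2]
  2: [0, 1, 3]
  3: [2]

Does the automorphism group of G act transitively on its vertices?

No

Vertex 2 is the only vertex of degree 3, so every automorphism fixes it; G is not vertex-transitive.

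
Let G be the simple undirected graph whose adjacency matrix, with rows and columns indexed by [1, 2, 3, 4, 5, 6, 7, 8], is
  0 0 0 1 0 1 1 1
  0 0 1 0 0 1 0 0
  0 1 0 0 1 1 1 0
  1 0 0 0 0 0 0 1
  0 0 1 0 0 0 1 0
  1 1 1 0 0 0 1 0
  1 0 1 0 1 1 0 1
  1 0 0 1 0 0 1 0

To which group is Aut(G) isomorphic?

Degrees alone do not determine every vertex (e.g. 1 and 3 both have degree 4), but their neighbour-degree multisets differ: N(1) has degrees [2, 3, 4, 5] while N(3) has degrees [2, 2, 4, 5]. Repeating this refinement separates all vertices, so the only automorphism is the identity.

the trivial group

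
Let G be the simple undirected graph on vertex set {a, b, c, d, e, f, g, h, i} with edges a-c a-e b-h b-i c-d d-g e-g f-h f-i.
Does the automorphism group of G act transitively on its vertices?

No

G has two connected components, {a, c, d, e, g} and {b, f, h, i}; each is 2-regular, so G = C_5 ⊔ C_4. The orbit of a under Aut(G) is {a, c, d, e, g}, which does not contain b, so G is not vertex-transitive.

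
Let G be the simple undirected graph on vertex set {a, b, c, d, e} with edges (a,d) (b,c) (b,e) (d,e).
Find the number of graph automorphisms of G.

The degree sequence is [1, 2, 1, 2, 2]; the two degree-1 vertices a and c are the ends of a path, so G = P_5. The only nontrivial automorphism of a path is the end-to-end reflection, so Aut(G) ≅ Z_2.

2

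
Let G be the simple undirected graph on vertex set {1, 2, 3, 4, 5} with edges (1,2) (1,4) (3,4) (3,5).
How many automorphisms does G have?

The degree sequence is [2, 1, 2, 2, 1]; the two degree-1 vertices 2 and 5 are the ends of a path, so G = P_5. A path has exactly one nontrivial symmetry — reversal — giving Aut(G) of order 2.

2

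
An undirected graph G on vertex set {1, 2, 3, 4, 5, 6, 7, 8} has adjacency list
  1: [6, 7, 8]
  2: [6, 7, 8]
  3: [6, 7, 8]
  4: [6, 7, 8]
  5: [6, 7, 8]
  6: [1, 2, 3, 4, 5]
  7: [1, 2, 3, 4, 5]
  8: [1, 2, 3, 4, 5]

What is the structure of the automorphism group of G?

S_5 × S_3

The vertices split by degree into {6, 7, 8} (degree 5) and {1, 2, 3, 4, 5} (degree 3); every edge runs between the two parts, so G is the complete bipartite graph K_{3,5}. The parts have unequal sizes, so no automorphism swaps them; each part is permuted independently, giving S_5 × S_3 of order 5!·3! = 720.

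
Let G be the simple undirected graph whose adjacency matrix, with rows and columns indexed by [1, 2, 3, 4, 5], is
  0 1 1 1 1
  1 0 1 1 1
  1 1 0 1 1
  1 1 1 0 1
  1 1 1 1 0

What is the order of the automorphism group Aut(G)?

Every vertex has degree 4, so G is the complete graph K_5. Every bijection on the vertex set is an automorphism of K_5; hence Aut(K_5) ≅ S_5, order 120.

120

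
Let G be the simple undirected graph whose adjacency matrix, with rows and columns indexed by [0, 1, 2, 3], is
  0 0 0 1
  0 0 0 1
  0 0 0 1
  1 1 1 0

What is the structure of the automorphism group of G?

the symmetric group on 3 letters

Vertex 3 has degree 3 and every other vertex has degree 1, so G is the star K_{1,3} with centre 3. The 3 leaves are pairwise interchangeable while the centre is fixed, giving Aut(G) = S_3.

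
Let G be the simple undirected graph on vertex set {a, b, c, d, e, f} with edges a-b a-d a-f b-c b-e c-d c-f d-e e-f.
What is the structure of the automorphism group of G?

G is 3-regular and bipartite with parts {b, d, f} and {a, c, e} (each part is independent and every cross-pair is an edge), so G = K_{3,3}. Aut(K_{3,3}) is the wreath product S_3 ≀ Z_2: permute within each part, then optionally swap the parts; |Aut| = 2·(3!)² = 72.

S_3 ≀ Z_2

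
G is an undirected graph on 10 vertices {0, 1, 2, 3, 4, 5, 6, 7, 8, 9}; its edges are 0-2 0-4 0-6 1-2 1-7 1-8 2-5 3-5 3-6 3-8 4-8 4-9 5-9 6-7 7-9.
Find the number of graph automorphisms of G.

120

G is 3-regular on 10 vertices with no triangles and no 4-cycles (girth 5): this is the Petersen graph. Viewing the Petersen graph as the Kneser graph K(5,2) — vertices are 2-subsets of {1,…,5}, edges join disjoint pairs — its automorphisms are exactly the permutations of the 5-element set, so Aut ≅ S_5 of order 120.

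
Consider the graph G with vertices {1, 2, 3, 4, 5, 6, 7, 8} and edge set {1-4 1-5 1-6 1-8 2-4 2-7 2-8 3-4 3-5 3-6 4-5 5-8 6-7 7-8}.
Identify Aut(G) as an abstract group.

The degree sequence is [4, 3, 3, 4, 4, 3, 3, 4]. Checking the degree-preserving permutations of the vertex set shows that none except the identity preserves every edge, so Aut(G) is trivial.

1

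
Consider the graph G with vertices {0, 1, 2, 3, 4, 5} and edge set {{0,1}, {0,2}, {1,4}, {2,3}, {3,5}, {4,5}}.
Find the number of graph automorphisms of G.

Every vertex has degree 2 and the graph is connected, so G is the 6-cycle C_6. The automorphisms of the 6-cycle are exactly the symmetries of a regular 6-gon: the dihedral group D_6, |D_6| = 12.

12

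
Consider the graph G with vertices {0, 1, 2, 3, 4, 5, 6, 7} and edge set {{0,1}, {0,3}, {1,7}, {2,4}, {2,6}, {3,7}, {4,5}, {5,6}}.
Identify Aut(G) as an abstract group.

D_4 ≀ Z_2

G has two connected components, {0, 1, 3, 7} and {2, 4, 5, 6}; each is 2-regular, so G = C_4 ⊔ C_4. With two isomorphic components, Aut(G) = Aut(C_4) ≀ S_2 = (D_4 × D_4) ⋊ Z_2: permute each cycle by D_4, then optionally swap the two cycles. Order 2·(2·4)² = 128.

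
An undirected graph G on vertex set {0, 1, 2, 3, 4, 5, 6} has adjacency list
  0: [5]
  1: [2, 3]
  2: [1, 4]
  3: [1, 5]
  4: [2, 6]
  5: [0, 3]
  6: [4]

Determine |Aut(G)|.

2

The degree sequence is [1, 2, 2, 2, 2, 2, 1]; the two degree-1 vertices 0 and 6 are the ends of a path, so G = P_7. A path has exactly one nontrivial symmetry — reversal — giving Aut(G) of order 2.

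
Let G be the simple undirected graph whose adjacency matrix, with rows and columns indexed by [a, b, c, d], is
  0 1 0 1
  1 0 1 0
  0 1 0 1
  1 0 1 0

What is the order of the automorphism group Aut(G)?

G is 2-regular and bipartite on 2^2 = 4 vertices with girth 4; it is the hypercube graph Q_2. The symmetry group of the 2-cube is the hyperoctahedral group B_2 = Z_2 ≀ S_2, of order 2^2·2! = 8.

8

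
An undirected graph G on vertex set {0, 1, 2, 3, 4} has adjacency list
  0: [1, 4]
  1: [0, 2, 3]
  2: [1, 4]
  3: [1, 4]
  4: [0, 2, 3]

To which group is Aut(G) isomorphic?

The vertices split by degree into {1, 4} (degree 3) and {0, 2, 3} (degree 2); every edge runs between the two parts, so G is the complete bipartite graph K_{2,3}. The parts have unequal sizes, so no automorphism swaps them; each part is permuted independently, giving S_2 × S_3 of order 2!·3! = 12.

S_2 × S_3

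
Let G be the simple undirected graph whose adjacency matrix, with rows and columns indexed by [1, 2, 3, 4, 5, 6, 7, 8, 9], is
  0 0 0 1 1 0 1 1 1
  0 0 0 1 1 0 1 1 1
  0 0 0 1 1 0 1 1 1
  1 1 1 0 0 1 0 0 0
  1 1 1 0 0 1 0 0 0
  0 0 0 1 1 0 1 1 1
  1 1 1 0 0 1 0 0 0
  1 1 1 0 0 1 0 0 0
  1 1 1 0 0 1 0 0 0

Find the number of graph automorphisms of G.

2880

The vertices split by degree into {1, 2, 3, 6} (degree 5) and {4, 5, 7, 8, 9} (degree 4); every edge runs between the two parts, so G is the complete bipartite graph K_{4,5}. The parts have unequal sizes, so no automorphism swaps them; each part is permuted independently, giving S_4 × S_5 of order 4!·5! = 2880.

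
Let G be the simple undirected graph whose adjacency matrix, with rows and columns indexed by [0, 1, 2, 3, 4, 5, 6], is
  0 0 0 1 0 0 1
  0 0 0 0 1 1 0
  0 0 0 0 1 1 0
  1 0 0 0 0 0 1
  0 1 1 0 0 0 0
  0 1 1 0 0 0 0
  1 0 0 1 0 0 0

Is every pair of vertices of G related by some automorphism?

No

G has two connected components, {1, 2, 4, 5} and {0, 3, 6}; each is 2-regular, so G = C_4 ⊔ C_3. The orbit of 0 under Aut(G) is {0, 3, 6}, which does not contain 1, so G is not vertex-transitive.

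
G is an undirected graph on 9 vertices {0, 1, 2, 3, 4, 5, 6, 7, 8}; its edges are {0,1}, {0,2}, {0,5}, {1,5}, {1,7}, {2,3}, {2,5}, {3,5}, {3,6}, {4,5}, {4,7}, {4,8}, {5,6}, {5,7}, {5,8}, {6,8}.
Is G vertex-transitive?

No

Vertex 5 is the only vertex of degree 8, so every automorphism fixes it; G is not vertex-transitive.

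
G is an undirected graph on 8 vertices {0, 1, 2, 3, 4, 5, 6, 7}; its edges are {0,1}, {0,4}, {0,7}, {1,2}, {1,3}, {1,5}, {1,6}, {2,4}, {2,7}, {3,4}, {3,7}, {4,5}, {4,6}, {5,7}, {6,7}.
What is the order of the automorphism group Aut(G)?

The vertices split by degree into {1, 4, 7} (degree 5) and {0, 2, 3, 5, 6} (degree 3); every edge runs between the two parts, so G is the complete bipartite graph K_{3,5}. Automorphisms preserve the bipartition setwise (since the parts differ in size) and act as S_3 × S_5 within it; |Aut| = 720.

720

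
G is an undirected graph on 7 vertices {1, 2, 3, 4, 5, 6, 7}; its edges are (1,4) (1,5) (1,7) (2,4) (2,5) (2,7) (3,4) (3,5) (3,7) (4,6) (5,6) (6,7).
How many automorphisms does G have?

The vertices split by degree into {4, 5, 7} (degree 4) and {1, 2, 3, 6} (degree 3); every edge runs between the two parts, so G is the complete bipartite graph K_{3,4}. The parts have unequal sizes, so no automorphism swaps them; each part is permuted independently, giving S_3 × S_4 of order 3!·4! = 144.

144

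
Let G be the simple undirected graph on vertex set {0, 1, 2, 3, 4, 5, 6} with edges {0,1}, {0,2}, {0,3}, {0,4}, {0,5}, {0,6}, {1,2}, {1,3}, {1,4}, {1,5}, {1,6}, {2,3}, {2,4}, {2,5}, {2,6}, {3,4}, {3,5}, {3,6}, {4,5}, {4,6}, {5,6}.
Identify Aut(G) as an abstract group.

All 7 vertices are pairwise adjacent: G = K_7. Any permutation of the 7 vertices preserves K_7, so Aut(K_7) = S_7 of order 7! = 5040.

the symmetric group on 7 letters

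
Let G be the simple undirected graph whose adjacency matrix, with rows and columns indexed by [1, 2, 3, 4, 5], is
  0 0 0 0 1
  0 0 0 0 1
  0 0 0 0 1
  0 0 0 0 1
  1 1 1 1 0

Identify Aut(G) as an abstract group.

Vertex 5 has degree 4 and every other vertex has degree 1, so G is the star K_{1,4} with centre 5. Any automorphism fixes the centre and permutes the 4 leaves freely, so Aut(G) ≅ S_4 of order 4! = 24.

S_4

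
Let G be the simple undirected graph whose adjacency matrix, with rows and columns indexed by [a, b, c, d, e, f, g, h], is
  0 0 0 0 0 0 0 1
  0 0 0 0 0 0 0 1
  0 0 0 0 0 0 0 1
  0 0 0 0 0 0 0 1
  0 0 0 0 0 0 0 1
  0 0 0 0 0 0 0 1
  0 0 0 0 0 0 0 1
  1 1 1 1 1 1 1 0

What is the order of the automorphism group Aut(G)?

Vertex h has degree 7 and every other vertex has degree 1, so G is the star K_{1,7} with centre h. The 7 leaves are pairwise interchangeable while the centre is fixed, giving Aut(G) = S_7.

5040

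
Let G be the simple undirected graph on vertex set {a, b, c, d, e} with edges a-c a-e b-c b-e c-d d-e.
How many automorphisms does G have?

The vertices split by degree into {c, e} (degree 3) and {a, b, d} (degree 2); every edge runs between the two parts, so G is the complete bipartite graph K_{2,3}. Automorphisms preserve the bipartition setwise (since the parts differ in size) and act as S_2 × S_3 within it; |Aut| = 12.

12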